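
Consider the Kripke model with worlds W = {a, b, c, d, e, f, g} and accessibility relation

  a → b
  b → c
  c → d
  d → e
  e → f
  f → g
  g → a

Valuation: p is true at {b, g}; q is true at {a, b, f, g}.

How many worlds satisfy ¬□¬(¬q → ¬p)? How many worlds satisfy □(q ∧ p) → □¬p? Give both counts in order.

7 and 5

For ¬□¬(¬q → ¬p):
a: □¬(¬q → ¬p) is F. ✓
b: □¬(¬q → ¬p) is F. ✓
c: □¬(¬q → ¬p) is F. ✓
d: □¬(¬q → ¬p) is F. ✓
e: □¬(¬q → ¬p) is F. ✓
f: □¬(¬q → ¬p) is F. ✓
g: □¬(¬q → ¬p) is F. ✓
— 7 worlds.
For □(q ∧ p) → □¬p:
a: □(q ∧ p) is T, □¬p is F. ✗
b: □(q ∧ p) is F, □¬p is T. ✓
c: □(q ∧ p) is F, □¬p is T. ✓
d: □(q ∧ p) is F, □¬p is T. ✓
e: □(q ∧ p) is F, □¬p is T. ✓
f: □(q ∧ p) is T, □¬p is F. ✗
g: □(q ∧ p) is F, □¬p is T. ✓
— 5 worlds.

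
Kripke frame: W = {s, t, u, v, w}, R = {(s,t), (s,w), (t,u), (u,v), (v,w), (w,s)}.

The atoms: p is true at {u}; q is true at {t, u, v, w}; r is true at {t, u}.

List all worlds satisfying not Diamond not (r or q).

{s, t, u, v}

s: Diamond not (r or q) is F. ✓
t: Diamond not (r or q) is F. ✓
u: Diamond not (r or q) is F. ✓
v: Diamond not (r or q) is F. ✓
w: Diamond not (r or q) is T. ✗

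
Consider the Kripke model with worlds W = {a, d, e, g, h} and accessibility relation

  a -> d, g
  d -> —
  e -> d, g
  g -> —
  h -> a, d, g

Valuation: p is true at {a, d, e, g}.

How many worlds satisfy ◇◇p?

1

a: successors {d, g}; ◇p there: d:F, g:F. ✗
d: no successors, so ◇◇p fails. ✗
e: successors {d, g}; ◇p there: d:F, g:F. ✗
g: no successors, so ◇◇p fails. ✗
h: successors {a, d, g}; ◇p there: a:T, d:F, g:F. ✓
Satisfying worlds: {h}.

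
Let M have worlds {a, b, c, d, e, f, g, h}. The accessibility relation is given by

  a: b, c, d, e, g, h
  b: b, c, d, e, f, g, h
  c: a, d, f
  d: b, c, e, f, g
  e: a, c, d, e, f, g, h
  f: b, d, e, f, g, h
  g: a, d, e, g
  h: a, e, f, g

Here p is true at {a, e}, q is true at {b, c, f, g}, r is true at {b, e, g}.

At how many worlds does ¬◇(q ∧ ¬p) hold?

a: ◇(q ∧ ¬p) is T. ✗
b: ◇(q ∧ ¬p) is T. ✗
c: ◇(q ∧ ¬p) is T. ✗
d: ◇(q ∧ ¬p) is T. ✗
e: ◇(q ∧ ¬p) is T. ✗
f: ◇(q ∧ ¬p) is T. ✗
g: ◇(q ∧ ¬p) is T. ✗
h: ◇(q ∧ ¬p) is T. ✗
Satisfying worlds: ∅.

0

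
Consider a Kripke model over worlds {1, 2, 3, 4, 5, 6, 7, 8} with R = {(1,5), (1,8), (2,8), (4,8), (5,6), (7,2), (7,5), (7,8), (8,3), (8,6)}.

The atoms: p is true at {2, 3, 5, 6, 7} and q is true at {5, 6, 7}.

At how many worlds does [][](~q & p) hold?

4

1: successors {5, 8}; [](~q & p) there: 5:F, 8:F. ✗
2: successors {8}; [](~q & p) there: 8:F. ✗
3: no successors, so [][](~q & p) holds vacuously. ✓
4: successors {8}; [](~q & p) there: 8:F. ✗
5: successors {6}; [](~q & p) there: 6:T. ✓
6: no successors, so [][](~q & p) holds vacuously. ✓
7: successors {2, 5, 8}; [](~q & p) there: 2:F, 5:F, 8:F. ✗
8: successors {3, 6}; [](~q & p) there: 3:T, 6:T. ✓
Satisfying worlds: {3, 5, 6, 8}.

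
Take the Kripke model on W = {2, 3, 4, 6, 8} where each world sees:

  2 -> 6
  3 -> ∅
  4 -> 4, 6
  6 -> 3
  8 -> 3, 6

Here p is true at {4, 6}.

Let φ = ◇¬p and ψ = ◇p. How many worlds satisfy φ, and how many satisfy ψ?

For ◇¬p:
2: successors {6}; ¬p there: 6:F. ✗
3: no successors, so ◇¬p fails. ✗
4: successors {4, 6}; ¬p there: 4:F, 6:F. ✗
6: successors {3}; ¬p there: 3:T. ✓
8: successors {3, 6}; ¬p there: 3:T, 6:F. ✓
— 2 worlds.
For ◇p:
2: successors {6}; p there: 6:T. ✓
3: no successors, so ◇p fails. ✗
4: successors {4, 6}; p there: 4:T, 6:T. ✓
6: successors {3}; p there: 3:F. ✗
8: successors {3, 6}; p there: 3:F, 6:T. ✓
— 3 worlds.

2 and 3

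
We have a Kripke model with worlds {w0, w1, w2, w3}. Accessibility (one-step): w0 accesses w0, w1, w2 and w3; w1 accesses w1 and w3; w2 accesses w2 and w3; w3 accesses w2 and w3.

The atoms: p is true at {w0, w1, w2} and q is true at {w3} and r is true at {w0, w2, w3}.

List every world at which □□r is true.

w0: successors {w0, w1, w2, w3}; □r there: w0:F, w1:F, w2:T, w3:T. ✗
w1: successors {w1, w3}; □r there: w1:F, w3:T. ✗
w2: successors {w2, w3}; □r there: w2:T, w3:T. ✓
w3: successors {w2, w3}; □r there: w2:T, w3:T. ✓

{w2, w3}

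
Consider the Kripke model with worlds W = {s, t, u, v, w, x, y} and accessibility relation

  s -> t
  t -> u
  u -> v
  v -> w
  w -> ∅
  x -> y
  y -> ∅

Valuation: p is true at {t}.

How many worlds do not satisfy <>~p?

s: successors {t}; ~p there: t:F. ✗
t: successors {u}; ~p there: u:T. ✓
u: successors {v}; ~p there: v:T. ✓
v: successors {w}; ~p there: w:T. ✓
w: no successors, so <>~p fails. ✗
x: successors {y}; ~p there: y:T. ✓
y: no successors, so <>~p fails. ✗
Satisfying worlds: {t, u, v, x}.
So <>~p fails at the other 3 worlds.

3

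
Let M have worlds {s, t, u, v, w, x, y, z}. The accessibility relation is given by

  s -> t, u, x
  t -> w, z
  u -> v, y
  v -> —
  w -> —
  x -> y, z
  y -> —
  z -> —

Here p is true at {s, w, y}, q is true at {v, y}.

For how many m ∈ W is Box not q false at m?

s: successors {t, u, x}; not q there: t:T, u:T, x:T. ✓
t: successors {w, z}; not q there: w:T, z:T. ✓
u: successors {v, y}; not q there: v:F, y:F. ✗
v: no successors, so Box not q holds vacuously. ✓
w: no successors, so Box not q holds vacuously. ✓
x: successors {y, z}; not q there: y:F, z:T. ✗
y: no successors, so Box not q holds vacuously. ✓
z: no successors, so Box not q holds vacuously. ✓
Satisfying worlds: {s, t, v, w, y, z}.
So Box not q fails at the other 2 worlds.

2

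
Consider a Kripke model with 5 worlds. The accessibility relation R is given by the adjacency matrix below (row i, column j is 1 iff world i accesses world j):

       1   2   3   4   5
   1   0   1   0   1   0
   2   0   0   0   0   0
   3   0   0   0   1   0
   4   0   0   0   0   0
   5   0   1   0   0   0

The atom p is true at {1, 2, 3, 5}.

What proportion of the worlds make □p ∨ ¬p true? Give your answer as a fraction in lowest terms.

3/5

1: □p is F, ¬p is F. ✗
2: □p is T, ¬p is F. ✓
3: □p is F, ¬p is F. ✗
4: □p is T, ¬p is T. ✓
5: □p is T, ¬p is F. ✓
That's 3 of 5 worlds, so 3/5.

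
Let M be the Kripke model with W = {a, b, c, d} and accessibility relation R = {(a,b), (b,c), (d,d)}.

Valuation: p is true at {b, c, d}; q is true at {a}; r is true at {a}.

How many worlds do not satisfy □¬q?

0

a: successors {b}; ¬q there: b:T. ✓
b: successors {c}; ¬q there: c:T. ✓
c: no successors, so □¬q holds vacuously. ✓
d: successors {d}; ¬q there: d:T. ✓
Satisfying worlds: {a, b, c, d}.
So □¬q fails at the other 0 worlds.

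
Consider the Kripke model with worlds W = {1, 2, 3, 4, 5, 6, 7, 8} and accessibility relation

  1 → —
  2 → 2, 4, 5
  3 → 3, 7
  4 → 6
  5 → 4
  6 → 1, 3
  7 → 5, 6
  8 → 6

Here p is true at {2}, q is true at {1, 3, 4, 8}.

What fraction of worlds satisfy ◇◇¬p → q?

1/2

1: ◇◇¬p is F, q is T. ✓
2: ◇◇¬p is T, q is F. ✗
3: ◇◇¬p is T, q is T. ✓
4: ◇◇¬p is T, q is T. ✓
5: ◇◇¬p is T, q is F. ✗
6: ◇◇¬p is T, q is F. ✗
7: ◇◇¬p is T, q is F. ✗
8: ◇◇¬p is T, q is T. ✓
That's 4 of 8 worlds, so 4/8 = 1/2.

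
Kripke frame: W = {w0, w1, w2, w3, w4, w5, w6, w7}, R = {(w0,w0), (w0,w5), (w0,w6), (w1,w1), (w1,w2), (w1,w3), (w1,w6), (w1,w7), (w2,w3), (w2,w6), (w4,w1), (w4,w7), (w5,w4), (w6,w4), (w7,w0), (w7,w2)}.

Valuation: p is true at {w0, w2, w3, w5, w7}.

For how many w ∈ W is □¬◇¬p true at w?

1

w0: successors {w0, w5, w6}; ¬◇¬p there: w0:F, w5:F, w6:F. ✗
w1: successors {w1, w2, w3, w6, w7}; ¬◇¬p there: w1:F, w2:F, w3:T, w6:F, w7:T. ✗
w2: successors {w3, w6}; ¬◇¬p there: w3:T, w6:F. ✗
w3: no successors, so □¬◇¬p holds vacuously. ✓
w4: successors {w1, w7}; ¬◇¬p there: w1:F, w7:T. ✗
w5: successors {w4}; ¬◇¬p there: w4:F. ✗
w6: successors {w4}; ¬◇¬p there: w4:F. ✗
w7: successors {w0, w2}; ¬◇¬p there: w0:F, w2:F. ✗
Satisfying worlds: {w3}.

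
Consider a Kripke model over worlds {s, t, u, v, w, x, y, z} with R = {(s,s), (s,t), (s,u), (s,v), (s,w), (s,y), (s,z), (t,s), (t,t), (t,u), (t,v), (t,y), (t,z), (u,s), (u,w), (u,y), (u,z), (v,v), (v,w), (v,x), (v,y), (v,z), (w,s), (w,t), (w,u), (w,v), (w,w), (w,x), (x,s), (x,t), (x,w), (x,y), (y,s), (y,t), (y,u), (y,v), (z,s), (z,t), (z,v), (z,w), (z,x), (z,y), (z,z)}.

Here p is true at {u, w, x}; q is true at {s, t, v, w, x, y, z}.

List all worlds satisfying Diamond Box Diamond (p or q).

s: successors {s, t, u, v, w, y, z}; Box Diamond (p or q) there: s:T, t:T, u:T, v:T, w:T, y:T, z:T. ✓
t: successors {s, t, u, v, y, z}; Box Diamond (p or q) there: s:T, t:T, u:T, v:T, y:T, z:T. ✓
u: successors {s, w, y, z}; Box Diamond (p or q) there: s:T, w:T, y:T, z:T. ✓
v: successors {v, w, x, y, z}; Box Diamond (p or q) there: v:T, w:T, x:T, y:T, z:T. ✓
w: successors {s, t, u, v, w, x}; Box Diamond (p or q) there: s:T, t:T, u:T, v:T, w:T, x:T. ✓
x: successors {s, t, w, y}; Box Diamond (p or q) there: s:T, t:T, w:T, y:T. ✓
y: successors {s, t, u, v}; Box Diamond (p or q) there: s:T, t:T, u:T, v:T. ✓
z: successors {s, t, v, w, x, y, z}; Box Diamond (p or q) there: s:T, t:T, v:T, w:T, x:T, y:T, z:T. ✓

{s, t, u, v, w, x, y, z}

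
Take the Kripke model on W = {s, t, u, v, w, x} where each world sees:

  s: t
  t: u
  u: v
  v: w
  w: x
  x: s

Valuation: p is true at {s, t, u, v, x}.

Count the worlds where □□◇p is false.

1

s: successors {t}; □◇p there: t:T. ✓
t: successors {u}; □◇p there: u:F. ✗
u: successors {v}; □◇p there: v:T. ✓
v: successors {w}; □◇p there: w:T. ✓
w: successors {x}; □◇p there: x:T. ✓
x: successors {s}; □◇p there: s:T. ✓
Satisfying worlds: {s, u, v, w, x}.
So □□◇p fails at the other 1 world.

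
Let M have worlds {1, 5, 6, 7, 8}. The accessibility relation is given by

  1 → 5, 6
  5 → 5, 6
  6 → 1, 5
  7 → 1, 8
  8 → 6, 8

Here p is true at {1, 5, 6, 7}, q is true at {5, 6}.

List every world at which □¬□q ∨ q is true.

{5, 6, 8}

1: □¬□q is F, q is F. ✗
5: □¬□q is F, q is T. ✓
6: □¬□q is F, q is T. ✓
7: □¬□q is F, q is F. ✗
8: □¬□q is T, q is F. ✓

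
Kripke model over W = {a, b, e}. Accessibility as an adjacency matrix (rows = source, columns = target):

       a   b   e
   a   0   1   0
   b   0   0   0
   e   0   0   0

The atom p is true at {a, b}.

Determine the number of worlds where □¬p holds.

a: successors {b}; ¬p there: b:F. ✗
b: no successors, so □¬p holds vacuously. ✓
e: no successors, so □¬p holds vacuously. ✓
Satisfying worlds: {b, e}.

2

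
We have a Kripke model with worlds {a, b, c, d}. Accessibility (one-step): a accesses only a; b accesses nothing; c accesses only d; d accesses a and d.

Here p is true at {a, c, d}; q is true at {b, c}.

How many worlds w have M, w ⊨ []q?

1

a: successors {a}; q there: a:F. ✗
b: no successors, so []q holds vacuously. ✓
c: successors {d}; q there: d:F. ✗
d: successors {a, d}; q there: a:F, d:F. ✗
Satisfying worlds: {b}.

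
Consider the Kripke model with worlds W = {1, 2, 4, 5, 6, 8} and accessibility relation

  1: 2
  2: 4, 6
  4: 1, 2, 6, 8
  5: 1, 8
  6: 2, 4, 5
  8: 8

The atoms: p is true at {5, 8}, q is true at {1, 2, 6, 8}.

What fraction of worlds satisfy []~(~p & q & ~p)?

1/6

1: successors {2}; ~(~p & q & ~p) there: 2:F. ✗
2: successors {4, 6}; ~(~p & q & ~p) there: 4:T, 6:F. ✗
4: successors {1, 2, 6, 8}; ~(~p & q & ~p) there: 1:F, 2:F, 6:F, 8:T. ✗
5: successors {1, 8}; ~(~p & q & ~p) there: 1:F, 8:T. ✗
6: successors {2, 4, 5}; ~(~p & q & ~p) there: 2:F, 4:T, 5:T. ✗
8: successors {8}; ~(~p & q & ~p) there: 8:T. ✓
That's 1 of 6 worlds, so 1/6.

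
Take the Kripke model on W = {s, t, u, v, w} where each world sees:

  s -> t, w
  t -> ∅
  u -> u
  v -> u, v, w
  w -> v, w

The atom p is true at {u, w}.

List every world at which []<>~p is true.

s: successors {t, w}; <>~p there: t:F, w:T. ✗
t: no successors, so []<>~p holds vacuously. ✓
u: successors {u}; <>~p there: u:F. ✗
v: successors {u, v, w}; <>~p there: u:F, v:T, w:T. ✗
w: successors {v, w}; <>~p there: v:T, w:T. ✓

{t, w}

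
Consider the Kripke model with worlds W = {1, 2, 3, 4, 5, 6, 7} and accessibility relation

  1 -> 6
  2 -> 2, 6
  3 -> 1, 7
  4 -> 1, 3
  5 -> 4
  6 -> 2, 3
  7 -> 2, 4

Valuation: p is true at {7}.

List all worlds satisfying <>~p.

1: successors {6}; ~p there: 6:T. ✓
2: successors {2, 6}; ~p there: 2:T, 6:T. ✓
3: successors {1, 7}; ~p there: 1:T, 7:F. ✓
4: successors {1, 3}; ~p there: 1:T, 3:T. ✓
5: successors {4}; ~p there: 4:T. ✓
6: successors {2, 3}; ~p there: 2:T, 3:T. ✓
7: successors {2, 4}; ~p there: 2:T, 4:T. ✓

{1, 2, 3, 4, 5, 6, 7}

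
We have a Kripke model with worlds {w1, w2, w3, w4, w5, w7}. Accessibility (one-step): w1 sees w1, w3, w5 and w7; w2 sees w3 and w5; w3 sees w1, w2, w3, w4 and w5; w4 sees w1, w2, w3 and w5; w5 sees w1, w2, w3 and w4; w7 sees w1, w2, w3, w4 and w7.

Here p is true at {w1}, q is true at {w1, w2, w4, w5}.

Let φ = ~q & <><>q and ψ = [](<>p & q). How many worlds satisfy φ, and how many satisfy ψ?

For ~q & <><>q:
w1: ~q is F, <><>q is T. ✗
w2: ~q is F, <><>q is T. ✗
w3: ~q is T, <><>q is T. ✓
w4: ~q is F, <><>q is T. ✗
w5: ~q is F, <><>q is T. ✗
w7: ~q is T, <><>q is T. ✓
— 2 worlds.
For [](<>p & q):
w1: successors {w1, w3, w5, w7}; <>p & q there: w1:T, w3:F, w5:T, w7:F. ✗
w2: successors {w3, w5}; <>p & q there: w3:F, w5:T. ✗
w3: successors {w1, w2, w3, w4, w5}; <>p & q there: w1:T, w2:F, w3:F, w4:T, w5:T. ✗
w4: successors {w1, w2, w3, w5}; <>p & q there: w1:T, w2:F, w3:F, w5:T. ✗
w5: successors {w1, w2, w3, w4}; <>p & q there: w1:T, w2:F, w3:F, w4:T. ✗
w7: successors {w1, w2, w3, w4, w7}; <>p & q there: w1:T, w2:F, w3:F, w4:T, w7:F. ✗
— 0 worlds.

2 and 0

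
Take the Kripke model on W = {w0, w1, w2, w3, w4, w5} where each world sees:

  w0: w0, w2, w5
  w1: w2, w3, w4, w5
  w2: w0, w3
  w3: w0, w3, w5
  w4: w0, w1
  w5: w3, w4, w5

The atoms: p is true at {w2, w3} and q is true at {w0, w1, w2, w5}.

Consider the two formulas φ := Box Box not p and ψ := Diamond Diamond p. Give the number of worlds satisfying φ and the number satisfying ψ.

0 and 6

For Box Box not p:
w0: successors {w0, w2, w5}; Box not p there: w0:F, w2:F, w5:F. ✗
w1: successors {w2, w3, w4, w5}; Box not p there: w2:F, w3:F, w4:T, w5:F. ✗
w2: successors {w0, w3}; Box not p there: w0:F, w3:F. ✗
w3: successors {w0, w3, w5}; Box not p there: w0:F, w3:F, w5:F. ✗
w4: successors {w0, w1}; Box not p there: w0:F, w1:F. ✗
w5: successors {w3, w4, w5}; Box not p there: w3:F, w4:T, w5:F. ✗
— 0 worlds.
For Diamond Diamond p:
w0: successors {w0, w2, w5}; Diamond p there: w0:T, w2:T, w5:T. ✓
w1: successors {w2, w3, w4, w5}; Diamond p there: w2:T, w3:T, w4:F, w5:T. ✓
w2: successors {w0, w3}; Diamond p there: w0:T, w3:T. ✓
w3: successors {w0, w3, w5}; Diamond p there: w0:T, w3:T, w5:T. ✓
w4: successors {w0, w1}; Diamond p there: w0:T, w1:T. ✓
w5: successors {w3, w4, w5}; Diamond p there: w3:T, w4:F, w5:T. ✓
— 6 worlds.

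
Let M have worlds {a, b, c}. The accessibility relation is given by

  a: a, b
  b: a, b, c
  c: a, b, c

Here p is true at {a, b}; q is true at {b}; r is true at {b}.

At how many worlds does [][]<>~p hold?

a: successors {a, b}; []<>~p there: a:F, b:F. ✗
b: successors {a, b, c}; []<>~p there: a:F, b:F, c:F. ✗
c: successors {a, b, c}; []<>~p there: a:F, b:F, c:F. ✗
Satisfying worlds: ∅.

0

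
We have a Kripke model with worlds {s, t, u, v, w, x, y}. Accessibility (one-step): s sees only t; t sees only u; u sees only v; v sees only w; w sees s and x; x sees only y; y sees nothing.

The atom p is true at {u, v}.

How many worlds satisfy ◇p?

2

s: successors {t}; p there: t:F. ✗
t: successors {u}; p there: u:T. ✓
u: successors {v}; p there: v:T. ✓
v: successors {w}; p there: w:F. ✗
w: successors {s, x}; p there: s:F, x:F. ✗
x: successors {y}; p there: y:F. ✗
y: no successors, so ◇p fails. ✗
Satisfying worlds: {t, u}.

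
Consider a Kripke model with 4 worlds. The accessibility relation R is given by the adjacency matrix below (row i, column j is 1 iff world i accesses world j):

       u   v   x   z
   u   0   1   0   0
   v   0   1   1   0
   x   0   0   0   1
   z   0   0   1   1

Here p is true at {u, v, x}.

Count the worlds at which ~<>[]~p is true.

2

u: <>[]~p is F. ✓
v: <>[]~p is T. ✗
x: <>[]~p is F. ✓
z: <>[]~p is T. ✗
Satisfying worlds: {u, x}.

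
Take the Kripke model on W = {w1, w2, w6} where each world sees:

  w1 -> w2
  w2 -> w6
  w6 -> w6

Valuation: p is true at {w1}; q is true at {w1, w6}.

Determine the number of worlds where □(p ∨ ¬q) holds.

w1: successors {w2}; p ∨ ¬q there: w2:T. ✓
w2: successors {w6}; p ∨ ¬q there: w6:F. ✗
w6: successors {w6}; p ∨ ¬q there: w6:F. ✗
Satisfying worlds: {w1}.

1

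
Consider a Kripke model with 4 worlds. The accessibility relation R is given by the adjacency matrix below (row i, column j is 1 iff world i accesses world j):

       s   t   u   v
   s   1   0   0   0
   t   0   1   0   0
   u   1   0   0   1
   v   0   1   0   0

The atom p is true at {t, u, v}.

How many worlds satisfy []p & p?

2

s: []p is F, p is F. ✗
t: []p is T, p is T. ✓
u: []p is F, p is T. ✗
v: []p is T, p is T. ✓
Satisfying worlds: {t, v}.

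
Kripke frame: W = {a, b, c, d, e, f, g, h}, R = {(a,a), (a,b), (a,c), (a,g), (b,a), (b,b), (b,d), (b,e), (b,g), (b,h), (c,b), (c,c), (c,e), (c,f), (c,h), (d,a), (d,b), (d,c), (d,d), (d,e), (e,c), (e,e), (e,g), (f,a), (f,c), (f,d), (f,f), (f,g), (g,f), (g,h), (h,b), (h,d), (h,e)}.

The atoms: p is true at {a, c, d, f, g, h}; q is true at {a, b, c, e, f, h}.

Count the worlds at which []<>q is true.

a: successors {a, b, c, g}; <>q there: a:T, b:T, c:T, g:T. ✓
b: successors {a, b, d, e, g, h}; <>q there: a:T, b:T, d:T, e:T, g:T, h:T. ✓
c: successors {b, c, e, f, h}; <>q there: b:T, c:T, e:T, f:T, h:T. ✓
d: successors {a, b, c, d, e}; <>q there: a:T, b:T, c:T, d:T, e:T. ✓
e: successors {c, e, g}; <>q there: c:T, e:T, g:T. ✓
f: successors {a, c, d, f, g}; <>q there: a:T, c:T, d:T, f:T, g:T. ✓
g: successors {f, h}; <>q there: f:T, h:T. ✓
h: successors {b, d, e}; <>q there: b:T, d:T, e:T. ✓
Satisfying worlds: {a, b, c, d, e, f, g, h}.

8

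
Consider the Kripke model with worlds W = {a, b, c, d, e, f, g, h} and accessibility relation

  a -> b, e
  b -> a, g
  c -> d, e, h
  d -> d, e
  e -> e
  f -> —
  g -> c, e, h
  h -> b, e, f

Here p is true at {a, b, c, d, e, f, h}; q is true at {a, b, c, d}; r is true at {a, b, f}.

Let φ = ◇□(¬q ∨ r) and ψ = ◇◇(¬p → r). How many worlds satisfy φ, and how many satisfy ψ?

7 and 7

For ◇□(¬q ∨ r):
a: successors {b, e}; □(¬q ∨ r) there: b:T, e:T. ✓
b: successors {a, g}; □(¬q ∨ r) there: a:T, g:F. ✓
c: successors {d, e, h}; □(¬q ∨ r) there: d:F, e:T, h:T. ✓
d: successors {d, e}; □(¬q ∨ r) there: d:F, e:T. ✓
e: successors {e}; □(¬q ∨ r) there: e:T. ✓
f: no successors, so ◇□(¬q ∨ r) fails. ✗
g: successors {c, e, h}; □(¬q ∨ r) there: c:F, e:T, h:T. ✓
h: successors {b, e, f}; □(¬q ∨ r) there: b:T, e:T, f:T. ✓
— 7 worlds.
For ◇◇(¬p → r):
a: successors {b, e}; ◇(¬p → r) there: b:T, e:T. ✓
b: successors {a, g}; ◇(¬p → r) there: a:T, g:T. ✓
c: successors {d, e, h}; ◇(¬p → r) there: d:T, e:T, h:T. ✓
d: successors {d, e}; ◇(¬p → r) there: d:T, e:T. ✓
e: successors {e}; ◇(¬p → r) there: e:T. ✓
f: no successors, so ◇◇(¬p → r) fails. ✗
g: successors {c, e, h}; ◇(¬p → r) there: c:T, e:T, h:T. ✓
h: successors {b, e, f}; ◇(¬p → r) there: b:T, e:T, f:F. ✓
— 7 worlds.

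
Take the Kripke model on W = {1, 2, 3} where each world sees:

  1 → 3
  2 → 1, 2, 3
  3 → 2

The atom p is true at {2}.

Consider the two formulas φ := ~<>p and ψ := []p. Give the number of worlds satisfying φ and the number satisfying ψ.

1 and 1

For ~<>p:
1: <>p is F. ✓
2: <>p is T. ✗
3: <>p is T. ✗
— 1 world.
For []p:
1: successors {3}; p there: 3:F. ✗
2: successors {1, 2, 3}; p there: 1:F, 2:T, 3:F. ✗
3: successors {2}; p there: 2:T. ✓
— 1 world.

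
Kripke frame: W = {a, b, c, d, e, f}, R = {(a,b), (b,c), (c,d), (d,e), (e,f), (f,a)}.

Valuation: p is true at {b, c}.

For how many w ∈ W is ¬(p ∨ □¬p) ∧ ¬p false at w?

a: ¬(p ∨ □¬p) is T, ¬p is T. ✓
b: ¬(p ∨ □¬p) is F, ¬p is F. ✗
c: ¬(p ∨ □¬p) is F, ¬p is F. ✗
d: ¬(p ∨ □¬p) is F, ¬p is T. ✗
e: ¬(p ∨ □¬p) is F, ¬p is T. ✗
f: ¬(p ∨ □¬p) is F, ¬p is T. ✗
Satisfying worlds: {a}.
So ¬(p ∨ □¬p) ∧ ¬p fails at the other 5 worlds.

5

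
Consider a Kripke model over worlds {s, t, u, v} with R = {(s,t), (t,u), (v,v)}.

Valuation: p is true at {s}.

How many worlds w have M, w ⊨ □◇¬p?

3

s: successors {t}; ◇¬p there: t:T. ✓
t: successors {u}; ◇¬p there: u:F. ✗
u: no successors, so □◇¬p holds vacuously. ✓
v: successors {v}; ◇¬p there: v:T. ✓
Satisfying worlds: {s, u, v}.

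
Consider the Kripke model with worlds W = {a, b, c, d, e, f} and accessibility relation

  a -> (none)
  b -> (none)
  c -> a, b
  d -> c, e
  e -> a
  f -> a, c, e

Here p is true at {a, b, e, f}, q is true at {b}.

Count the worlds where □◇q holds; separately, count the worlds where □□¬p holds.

For □◇q:
a: no successors, so □◇q holds vacuously. ✓
b: no successors, so □◇q holds vacuously. ✓
c: successors {a, b}; ◇q there: a:F, b:F. ✗
d: successors {c, e}; ◇q there: c:T, e:F. ✗
e: successors {a}; ◇q there: a:F. ✗
f: successors {a, c, e}; ◇q there: a:F, c:T, e:F. ✗
— 2 worlds.
For □□¬p:
a: no successors, so □□¬p holds vacuously. ✓
b: no successors, so □□¬p holds vacuously. ✓
c: successors {a, b}; □¬p there: a:T, b:T. ✓
d: successors {c, e}; □¬p there: c:F, e:F. ✗
e: successors {a}; □¬p there: a:T. ✓
f: successors {a, c, e}; □¬p there: a:T, c:F, e:F. ✗
— 4 worlds.

2 and 4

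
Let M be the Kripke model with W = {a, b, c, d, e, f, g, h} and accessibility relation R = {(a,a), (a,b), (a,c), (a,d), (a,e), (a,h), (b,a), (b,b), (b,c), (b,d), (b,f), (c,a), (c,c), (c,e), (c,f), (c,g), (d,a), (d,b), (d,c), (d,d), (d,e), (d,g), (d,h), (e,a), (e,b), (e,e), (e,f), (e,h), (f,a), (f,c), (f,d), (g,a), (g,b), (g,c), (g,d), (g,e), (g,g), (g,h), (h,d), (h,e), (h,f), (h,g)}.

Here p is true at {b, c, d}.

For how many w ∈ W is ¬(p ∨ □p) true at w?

a: p ∨ □p is F. ✓
b: p ∨ □p is T. ✗
c: p ∨ □p is T. ✗
d: p ∨ □p is T. ✗
e: p ∨ □p is F. ✓
f: p ∨ □p is F. ✓
g: p ∨ □p is F. ✓
h: p ∨ □p is F. ✓
Satisfying worlds: {a, e, f, g, h}.

5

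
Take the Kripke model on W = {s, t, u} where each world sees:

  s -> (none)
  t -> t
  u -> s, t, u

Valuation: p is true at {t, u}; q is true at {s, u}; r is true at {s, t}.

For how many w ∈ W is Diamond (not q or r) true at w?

s: no successors, so Diamond (not q or r) fails. ✗
t: successors {t}; not q or r there: t:T. ✓
u: successors {s, t, u}; not q or r there: s:T, t:T, u:F. ✓
Satisfying worlds: {t, u}.

2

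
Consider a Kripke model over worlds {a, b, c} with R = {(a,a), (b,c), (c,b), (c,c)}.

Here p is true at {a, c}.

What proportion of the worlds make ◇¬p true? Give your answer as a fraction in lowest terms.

a: successors {a}; ¬p there: a:F. ✗
b: successors {c}; ¬p there: c:F. ✗
c: successors {b, c}; ¬p there: b:T, c:F. ✓
That's 1 of 3 worlds, so 1/3.

1/3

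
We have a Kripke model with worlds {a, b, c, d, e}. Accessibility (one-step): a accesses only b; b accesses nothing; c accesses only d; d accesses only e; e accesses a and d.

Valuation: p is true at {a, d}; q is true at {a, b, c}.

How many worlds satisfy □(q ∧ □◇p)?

2

a: successors {b}; q ∧ □◇p there: b:T. ✓
b: no successors, so □(q ∧ □◇p) holds vacuously. ✓
c: successors {d}; q ∧ □◇p there: d:F. ✗
d: successors {e}; q ∧ □◇p there: e:F. ✗
e: successors {a, d}; q ∧ □◇p there: a:F, d:F. ✗
Satisfying worlds: {a, b}.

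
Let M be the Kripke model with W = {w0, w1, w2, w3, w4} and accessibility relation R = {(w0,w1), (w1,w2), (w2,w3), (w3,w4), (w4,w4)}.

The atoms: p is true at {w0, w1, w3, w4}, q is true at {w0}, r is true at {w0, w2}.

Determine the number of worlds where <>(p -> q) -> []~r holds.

4

w0: <>(p -> q) is F, []~r is T. ✓
w1: <>(p -> q) is T, []~r is F. ✗
w2: <>(p -> q) is F, []~r is T. ✓
w3: <>(p -> q) is F, []~r is T. ✓
w4: <>(p -> q) is F, []~r is T. ✓
Satisfying worlds: {w0, w2, w3, w4}.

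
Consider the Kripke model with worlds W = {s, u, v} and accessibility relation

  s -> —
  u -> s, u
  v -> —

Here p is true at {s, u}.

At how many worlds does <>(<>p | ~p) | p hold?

2

s: <>(<>p | ~p) is F, p is T. ✓
u: <>(<>p | ~p) is T, p is T. ✓
v: <>(<>p | ~p) is F, p is F. ✗
Satisfying worlds: {s, u}.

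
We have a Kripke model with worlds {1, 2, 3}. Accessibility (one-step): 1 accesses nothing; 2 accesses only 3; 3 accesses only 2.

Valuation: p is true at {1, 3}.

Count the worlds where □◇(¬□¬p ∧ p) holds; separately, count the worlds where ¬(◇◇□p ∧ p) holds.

1 and 3

For □◇(¬□¬p ∧ p):
1: no successors, so □◇(¬□¬p ∧ p) holds vacuously. ✓
2: successors {3}; ◇(¬□¬p ∧ p) there: 3:F. ✗
3: successors {2}; ◇(¬□¬p ∧ p) there: 2:F. ✗
— 1 world.
For ¬(◇◇□p ∧ p):
1: ◇◇□p ∧ p is F. ✓
2: ◇◇□p ∧ p is F. ✓
3: ◇◇□p ∧ p is F. ✓
— 3 worlds.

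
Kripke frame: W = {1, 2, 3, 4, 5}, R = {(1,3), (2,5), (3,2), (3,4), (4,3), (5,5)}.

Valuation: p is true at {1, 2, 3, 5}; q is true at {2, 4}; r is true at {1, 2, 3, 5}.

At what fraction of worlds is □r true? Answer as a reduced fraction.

1: successors {3}; r there: 3:T. ✓
2: successors {5}; r there: 5:T. ✓
3: successors {2, 4}; r there: 2:T, 4:F. ✗
4: successors {3}; r there: 3:T. ✓
5: successors {5}; r there: 5:T. ✓
That's 4 of 5 worlds, so 4/5.

4/5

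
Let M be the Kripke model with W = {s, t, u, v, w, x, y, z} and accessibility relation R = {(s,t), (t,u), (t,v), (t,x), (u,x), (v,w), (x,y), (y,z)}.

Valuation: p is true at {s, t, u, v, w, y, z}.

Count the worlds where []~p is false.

s: successors {t}; ~p there: t:F. ✗
t: successors {u, v, x}; ~p there: u:F, v:F, x:T. ✗
u: successors {x}; ~p there: x:T. ✓
v: successors {w}; ~p there: w:F. ✗
w: no successors, so []~p holds vacuously. ✓
x: successors {y}; ~p there: y:F. ✗
y: successors {z}; ~p there: z:F. ✗
z: no successors, so []~p holds vacuously. ✓
Satisfying worlds: {u, w, z}.
So []~p fails at the other 5 worlds.

5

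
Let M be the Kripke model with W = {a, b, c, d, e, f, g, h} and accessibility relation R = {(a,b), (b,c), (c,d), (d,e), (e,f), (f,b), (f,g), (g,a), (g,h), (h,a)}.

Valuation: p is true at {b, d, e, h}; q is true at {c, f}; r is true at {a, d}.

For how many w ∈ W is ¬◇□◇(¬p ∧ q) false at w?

a: ◇□◇(¬p ∧ q) is F. ✓
b: ◇□◇(¬p ∧ q) is F. ✓
c: ◇□◇(¬p ∧ q) is T. ✗
d: ◇□◇(¬p ∧ q) is F. ✓
e: ◇□◇(¬p ∧ q) is F. ✓
f: ◇□◇(¬p ∧ q) is F. ✓
g: ◇□◇(¬p ∧ q) is T. ✗
h: ◇□◇(¬p ∧ q) is T. ✗
Satisfying worlds: {a, b, d, e, f}.
So ¬◇□◇(¬p ∧ q) fails at the other 3 worlds.

3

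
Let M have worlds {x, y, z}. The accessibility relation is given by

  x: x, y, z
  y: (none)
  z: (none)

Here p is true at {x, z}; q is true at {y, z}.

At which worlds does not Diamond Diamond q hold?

x: Diamond Diamond q is T. ✗
y: Diamond Diamond q is F. ✓
z: Diamond Diamond q is F. ✓

{y, z}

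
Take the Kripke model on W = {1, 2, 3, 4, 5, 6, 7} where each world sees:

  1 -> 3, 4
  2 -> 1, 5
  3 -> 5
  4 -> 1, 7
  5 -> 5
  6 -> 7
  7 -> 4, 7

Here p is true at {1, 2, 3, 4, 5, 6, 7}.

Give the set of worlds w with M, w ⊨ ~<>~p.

1: <>~p is F. ✓
2: <>~p is F. ✓
3: <>~p is F. ✓
4: <>~p is F. ✓
5: <>~p is F. ✓
6: <>~p is F. ✓
7: <>~p is F. ✓

{1, 2, 3, 4, 5, 6, 7}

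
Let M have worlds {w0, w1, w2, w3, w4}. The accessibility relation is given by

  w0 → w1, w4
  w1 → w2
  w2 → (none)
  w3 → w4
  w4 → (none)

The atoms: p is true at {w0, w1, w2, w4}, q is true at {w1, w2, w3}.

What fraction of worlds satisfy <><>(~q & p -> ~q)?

w0: successors {w1, w4}; <>(~q & p -> ~q) there: w1:T, w4:F. ✓
w1: successors {w2}; <>(~q & p -> ~q) there: w2:F. ✗
w2: no successors, so <><>(~q & p -> ~q) fails. ✗
w3: successors {w4}; <>(~q & p -> ~q) there: w4:F. ✗
w4: no successors, so <><>(~q & p -> ~q) fails. ✗
That's 1 of 5 worlds, so 1/5.

1/5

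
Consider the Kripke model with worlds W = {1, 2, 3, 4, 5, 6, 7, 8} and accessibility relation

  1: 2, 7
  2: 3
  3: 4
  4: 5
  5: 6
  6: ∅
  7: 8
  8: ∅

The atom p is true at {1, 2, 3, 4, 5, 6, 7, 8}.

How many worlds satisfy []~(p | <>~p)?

1: successors {2, 7}; ~(p | <>~p) there: 2:F, 7:F. ✗
2: successors {3}; ~(p | <>~p) there: 3:F. ✗
3: successors {4}; ~(p | <>~p) there: 4:F. ✗
4: successors {5}; ~(p | <>~p) there: 5:F. ✗
5: successors {6}; ~(p | <>~p) there: 6:F. ✗
6: no successors, so []~(p | <>~p) holds vacuously. ✓
7: successors {8}; ~(p | <>~p) there: 8:F. ✗
8: no successors, so []~(p | <>~p) holds vacuously. ✓
Satisfying worlds: {6, 8}.

2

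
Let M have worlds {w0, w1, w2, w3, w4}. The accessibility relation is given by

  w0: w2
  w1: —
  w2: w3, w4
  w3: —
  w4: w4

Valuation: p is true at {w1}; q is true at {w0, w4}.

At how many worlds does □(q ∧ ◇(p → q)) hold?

w0: successors {w2}; q ∧ ◇(p → q) there: w2:F. ✗
w1: no successors, so □(q ∧ ◇(p → q)) holds vacuously. ✓
w2: successors {w3, w4}; q ∧ ◇(p → q) there: w3:F, w4:T. ✗
w3: no successors, so □(q ∧ ◇(p → q)) holds vacuously. ✓
w4: successors {w4}; q ∧ ◇(p → q) there: w4:T. ✓
Satisfying worlds: {w1, w3, w4}.

3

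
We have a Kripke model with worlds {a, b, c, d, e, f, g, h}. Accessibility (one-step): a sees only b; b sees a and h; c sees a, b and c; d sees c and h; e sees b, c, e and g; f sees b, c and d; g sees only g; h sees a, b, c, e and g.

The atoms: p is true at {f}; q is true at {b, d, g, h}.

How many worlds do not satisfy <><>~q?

1

a: successors {b}; <>~q there: b:T. ✓
b: successors {a, h}; <>~q there: a:F, h:T. ✓
c: successors {a, b, c}; <>~q there: a:F, b:T, c:T. ✓
d: successors {c, h}; <>~q there: c:T, h:T. ✓
e: successors {b, c, e, g}; <>~q there: b:T, c:T, e:T, g:F. ✓
f: successors {b, c, d}; <>~q there: b:T, c:T, d:T. ✓
g: successors {g}; <>~q there: g:F. ✗
h: successors {a, b, c, e, g}; <>~q there: a:F, b:T, c:T, e:T, g:F. ✓
Satisfying worlds: {a, b, c, d, e, f, h}.
So <><>~q fails at the other 1 world.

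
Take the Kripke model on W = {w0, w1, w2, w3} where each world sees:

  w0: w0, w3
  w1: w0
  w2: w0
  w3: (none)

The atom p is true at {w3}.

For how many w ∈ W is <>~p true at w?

w0: successors {w0, w3}; ~p there: w0:T, w3:F. ✓
w1: successors {w0}; ~p there: w0:T. ✓
w2: successors {w0}; ~p there: w0:T. ✓
w3: no successors, so <>~p fails. ✗
Satisfying worlds: {w0, w1, w2}.

3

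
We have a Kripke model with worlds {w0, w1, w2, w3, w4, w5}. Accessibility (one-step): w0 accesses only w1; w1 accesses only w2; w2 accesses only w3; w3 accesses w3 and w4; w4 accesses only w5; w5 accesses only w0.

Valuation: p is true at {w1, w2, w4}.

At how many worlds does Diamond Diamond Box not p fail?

3

w0: successors {w1}; Diamond Box not p there: w1:T. ✓
w1: successors {w2}; Diamond Box not p there: w2:F. ✗
w2: successors {w3}; Diamond Box not p there: w3:T. ✓
w3: successors {w3, w4}; Diamond Box not p there: w3:T, w4:T. ✓
w4: successors {w5}; Diamond Box not p there: w5:F. ✗
w5: successors {w0}; Diamond Box not p there: w0:F. ✗
Satisfying worlds: {w0, w2, w3}.
So Diamond Diamond Box not p fails at the other 3 worlds.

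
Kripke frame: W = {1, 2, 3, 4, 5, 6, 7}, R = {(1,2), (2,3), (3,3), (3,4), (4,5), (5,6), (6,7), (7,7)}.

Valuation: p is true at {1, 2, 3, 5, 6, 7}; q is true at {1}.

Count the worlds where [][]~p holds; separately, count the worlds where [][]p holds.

For [][]~p:
1: successors {2}; []~p there: 2:F. ✗
2: successors {3}; []~p there: 3:F. ✗
3: successors {3, 4}; []~p there: 3:F, 4:F. ✗
4: successors {5}; []~p there: 5:F. ✗
5: successors {6}; []~p there: 6:F. ✗
6: successors {7}; []~p there: 7:F. ✗
7: successors {7}; []~p there: 7:F. ✗
— 0 worlds.
For [][]p:
1: successors {2}; []p there: 2:T. ✓
2: successors {3}; []p there: 3:F. ✗
3: successors {3, 4}; []p there: 3:F, 4:T. ✗
4: successors {5}; []p there: 5:T. ✓
5: successors {6}; []p there: 6:T. ✓
6: successors {7}; []p there: 7:T. ✓
7: successors {7}; []p there: 7:T. ✓
— 5 worlds.

0 and 5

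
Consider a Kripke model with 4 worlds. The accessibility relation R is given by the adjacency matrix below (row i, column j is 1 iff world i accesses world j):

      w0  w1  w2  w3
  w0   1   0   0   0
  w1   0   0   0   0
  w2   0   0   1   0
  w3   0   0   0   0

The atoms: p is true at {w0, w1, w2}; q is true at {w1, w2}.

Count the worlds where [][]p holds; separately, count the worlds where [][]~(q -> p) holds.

4 and 2

For [][]p:
w0: successors {w0}; []p there: w0:T. ✓
w1: no successors, so [][]p holds vacuously. ✓
w2: successors {w2}; []p there: w2:T. ✓
w3: no successors, so [][]p holds vacuously. ✓
— 4 worlds.
For [][]~(q -> p):
w0: successors {w0}; []~(q -> p) there: w0:F. ✗
w1: no successors, so [][]~(q -> p) holds vacuously. ✓
w2: successors {w2}; []~(q -> p) there: w2:F. ✗
w3: no successors, so [][]~(q -> p) holds vacuously. ✓
— 2 worlds.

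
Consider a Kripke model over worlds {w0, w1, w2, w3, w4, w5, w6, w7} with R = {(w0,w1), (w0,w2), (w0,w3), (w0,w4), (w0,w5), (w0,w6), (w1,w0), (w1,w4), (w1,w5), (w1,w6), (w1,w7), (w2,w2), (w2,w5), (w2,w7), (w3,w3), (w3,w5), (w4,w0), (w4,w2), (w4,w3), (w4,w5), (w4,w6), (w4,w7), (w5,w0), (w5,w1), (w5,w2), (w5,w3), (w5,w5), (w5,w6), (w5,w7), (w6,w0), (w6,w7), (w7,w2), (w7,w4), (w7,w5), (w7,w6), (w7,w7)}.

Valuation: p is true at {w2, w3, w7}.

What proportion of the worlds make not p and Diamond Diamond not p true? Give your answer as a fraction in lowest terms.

w0: not p is T, Diamond Diamond not p is T. ✓
w1: not p is T, Diamond Diamond not p is T. ✓
w2: not p is F, Diamond Diamond not p is T. ✗
w3: not p is F, Diamond Diamond not p is T. ✗
w4: not p is T, Diamond Diamond not p is T. ✓
w5: not p is T, Diamond Diamond not p is T. ✓
w6: not p is T, Diamond Diamond not p is T. ✓
w7: not p is F, Diamond Diamond not p is T. ✗
That's 5 of 8 worlds, so 5/8.

5/8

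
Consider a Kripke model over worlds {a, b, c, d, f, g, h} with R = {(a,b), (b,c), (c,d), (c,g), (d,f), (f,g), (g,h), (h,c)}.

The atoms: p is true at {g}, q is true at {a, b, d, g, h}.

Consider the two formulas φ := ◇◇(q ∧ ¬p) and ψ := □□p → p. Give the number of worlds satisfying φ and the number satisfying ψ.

4 and 6

For ◇◇(q ∧ ¬p):
a: successors {b}; ◇(q ∧ ¬p) there: b:F. ✗
b: successors {c}; ◇(q ∧ ¬p) there: c:T. ✓
c: successors {d, g}; ◇(q ∧ ¬p) there: d:F, g:T. ✓
d: successors {f}; ◇(q ∧ ¬p) there: f:F. ✗
f: successors {g}; ◇(q ∧ ¬p) there: g:T. ✓
g: successors {h}; ◇(q ∧ ¬p) there: h:F. ✗
h: successors {c}; ◇(q ∧ ¬p) there: c:T. ✓
— 4 worlds.
For □□p → p:
a: □□p is F, p is F. ✓
b: □□p is F, p is F. ✓
c: □□p is F, p is F. ✓
d: □□p is T, p is F. ✗
f: □□p is F, p is F. ✓
g: □□p is F, p is T. ✓
h: □□p is F, p is F. ✓
— 6 worlds.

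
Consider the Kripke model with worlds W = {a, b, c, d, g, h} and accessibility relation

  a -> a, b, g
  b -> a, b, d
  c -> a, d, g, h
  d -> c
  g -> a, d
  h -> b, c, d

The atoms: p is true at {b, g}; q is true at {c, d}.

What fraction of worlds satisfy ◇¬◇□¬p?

a: successors {a, b, g}; ¬◇□¬p there: a:F, b:F, g:F. ✗
b: successors {a, b, d}; ¬◇□¬p there: a:F, b:F, d:T. ✓
c: successors {a, d, g, h}; ¬◇□¬p there: a:F, d:T, g:F, h:F. ✓
d: successors {c}; ¬◇□¬p there: c:F. ✗
g: successors {a, d}; ¬◇□¬p there: a:F, d:T. ✓
h: successors {b, c, d}; ¬◇□¬p there: b:F, c:F, d:T. ✓
That's 4 of 6 worlds, so 4/6 = 2/3.

2/3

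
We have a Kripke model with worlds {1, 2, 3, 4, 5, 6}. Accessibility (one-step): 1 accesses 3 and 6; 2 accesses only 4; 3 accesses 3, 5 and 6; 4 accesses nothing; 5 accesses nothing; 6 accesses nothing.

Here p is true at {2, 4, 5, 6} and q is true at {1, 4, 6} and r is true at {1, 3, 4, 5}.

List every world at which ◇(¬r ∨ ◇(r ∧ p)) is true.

{1, 3}

1: successors {3, 6}; ¬r ∨ ◇(r ∧ p) there: 3:T, 6:T. ✓
2: successors {4}; ¬r ∨ ◇(r ∧ p) there: 4:F. ✗
3: successors {3, 5, 6}; ¬r ∨ ◇(r ∧ p) there: 3:T, 5:F, 6:T. ✓
4: no successors, so ◇(¬r ∨ ◇(r ∧ p)) fails. ✗
5: no successors, so ◇(¬r ∨ ◇(r ∧ p)) fails. ✗
6: no successors, so ◇(¬r ∨ ◇(r ∧ p)) fails. ✗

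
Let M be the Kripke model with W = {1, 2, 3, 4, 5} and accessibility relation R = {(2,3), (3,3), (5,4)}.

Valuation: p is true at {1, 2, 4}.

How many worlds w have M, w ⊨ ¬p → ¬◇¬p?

4

1: ¬p is F, ¬◇¬p is T. ✓
2: ¬p is F, ¬◇¬p is F. ✓
3: ¬p is T, ¬◇¬p is F. ✗
4: ¬p is F, ¬◇¬p is T. ✓
5: ¬p is T, ¬◇¬p is T. ✓
Satisfying worlds: {1, 2, 4, 5}.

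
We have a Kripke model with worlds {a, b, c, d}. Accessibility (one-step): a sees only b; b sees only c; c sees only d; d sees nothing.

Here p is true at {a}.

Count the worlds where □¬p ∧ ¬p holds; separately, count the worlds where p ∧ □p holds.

For □¬p ∧ ¬p:
a: □¬p is T, ¬p is F. ✗
b: □¬p is T, ¬p is T. ✓
c: □¬p is T, ¬p is T. ✓
d: □¬p is T, ¬p is T. ✓
— 3 worlds.
For p ∧ □p:
a: p is T, □p is F. ✗
b: p is F, □p is F. ✗
c: p is F, □p is F. ✗
d: p is F, □p is T. ✗
— 0 worlds.

3 and 0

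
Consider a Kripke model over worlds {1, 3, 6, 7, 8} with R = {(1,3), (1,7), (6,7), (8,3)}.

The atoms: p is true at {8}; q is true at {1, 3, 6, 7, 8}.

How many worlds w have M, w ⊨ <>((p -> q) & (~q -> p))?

3

1: successors {3, 7}; (p -> q) & (~q -> p) there: 3:T, 7:T. ✓
3: no successors, so <>((p -> q) & (~q -> p)) fails. ✗
6: successors {7}; (p -> q) & (~q -> p) there: 7:T. ✓
7: no successors, so <>((p -> q) & (~q -> p)) fails. ✗
8: successors {3}; (p -> q) & (~q -> p) there: 3:T. ✓
Satisfying worlds: {1, 6, 8}.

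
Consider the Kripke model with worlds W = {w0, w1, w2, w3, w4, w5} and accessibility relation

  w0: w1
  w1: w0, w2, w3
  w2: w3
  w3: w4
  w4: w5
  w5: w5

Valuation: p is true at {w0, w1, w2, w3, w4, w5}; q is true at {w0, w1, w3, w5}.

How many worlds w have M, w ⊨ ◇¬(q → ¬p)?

w0: successors {w1}; ¬(q → ¬p) there: w1:T. ✓
w1: successors {w0, w2, w3}; ¬(q → ¬p) there: w0:T, w2:F, w3:T. ✓
w2: successors {w3}; ¬(q → ¬p) there: w3:T. ✓
w3: successors {w4}; ¬(q → ¬p) there: w4:F. ✗
w4: successors {w5}; ¬(q → ¬p) there: w5:T. ✓
w5: successors {w5}; ¬(q → ¬p) there: w5:T. ✓
Satisfying worlds: {w0, w1, w2, w4, w5}.

5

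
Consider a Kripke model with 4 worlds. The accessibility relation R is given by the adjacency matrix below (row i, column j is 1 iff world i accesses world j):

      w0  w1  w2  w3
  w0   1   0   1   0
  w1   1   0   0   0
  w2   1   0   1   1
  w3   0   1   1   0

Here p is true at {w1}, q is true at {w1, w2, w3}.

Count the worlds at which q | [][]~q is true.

w0: q is F, [][]~q is F. ✗
w1: q is T, [][]~q is F. ✓
w2: q is T, [][]~q is F. ✓
w3: q is T, [][]~q is F. ✓
Satisfying worlds: {w1, w2, w3}.

3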